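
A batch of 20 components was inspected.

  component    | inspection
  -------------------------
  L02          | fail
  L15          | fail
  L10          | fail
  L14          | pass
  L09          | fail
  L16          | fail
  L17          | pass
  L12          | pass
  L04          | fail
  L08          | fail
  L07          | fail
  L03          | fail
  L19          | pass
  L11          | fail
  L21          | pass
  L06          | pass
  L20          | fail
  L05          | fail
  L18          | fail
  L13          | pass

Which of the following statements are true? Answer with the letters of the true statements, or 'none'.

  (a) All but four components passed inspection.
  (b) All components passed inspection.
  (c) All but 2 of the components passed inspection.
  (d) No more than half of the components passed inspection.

|A| = 20, |A ∩ B| = 7, |A ∖ B| = 13.
(a) |A ∖ B| = 4: fails.
(b) A ⊆ B, i.e. every element of A is in B (|A ∖ B| = 0): fails.
(c) |A ∖ B| = 2: fails.
(d) |A ∩ B| ≤ |A ∖ B|: holds.

(d)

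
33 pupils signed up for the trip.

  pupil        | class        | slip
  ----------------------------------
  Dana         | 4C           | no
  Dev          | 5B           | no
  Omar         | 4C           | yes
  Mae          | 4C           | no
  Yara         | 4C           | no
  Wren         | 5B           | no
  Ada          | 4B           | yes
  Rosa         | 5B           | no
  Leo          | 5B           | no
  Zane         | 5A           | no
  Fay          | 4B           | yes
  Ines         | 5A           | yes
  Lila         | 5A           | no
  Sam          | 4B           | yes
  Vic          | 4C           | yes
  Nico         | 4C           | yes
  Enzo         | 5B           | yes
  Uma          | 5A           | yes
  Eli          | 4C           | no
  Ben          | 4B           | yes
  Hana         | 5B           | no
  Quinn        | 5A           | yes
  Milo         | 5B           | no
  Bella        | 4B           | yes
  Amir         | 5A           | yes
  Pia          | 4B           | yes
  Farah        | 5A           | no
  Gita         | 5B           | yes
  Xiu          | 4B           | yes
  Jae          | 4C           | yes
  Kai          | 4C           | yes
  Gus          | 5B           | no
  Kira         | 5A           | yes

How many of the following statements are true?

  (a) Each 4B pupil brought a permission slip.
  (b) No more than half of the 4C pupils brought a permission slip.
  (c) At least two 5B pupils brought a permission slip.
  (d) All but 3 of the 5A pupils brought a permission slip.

(a) 4B: |A| = 7, |A ∩ B| = 7; needs A ⊆ B, i.e. every element of A is in B (|A ∖ B| = 0) — true.
(b) 4C: |A| = 9, |A ∩ B| = 5; needs |A ∩ B| ≤ |A ∖ B| — false.
(c) 5B: |A| = 9, |A ∩ B| = 2; needs |A ∩ B| ≥ 2 — true.
(d) 5A: |A| = 8, |A ∩ B| = 5; needs |A ∖ B| = 3 — true.

3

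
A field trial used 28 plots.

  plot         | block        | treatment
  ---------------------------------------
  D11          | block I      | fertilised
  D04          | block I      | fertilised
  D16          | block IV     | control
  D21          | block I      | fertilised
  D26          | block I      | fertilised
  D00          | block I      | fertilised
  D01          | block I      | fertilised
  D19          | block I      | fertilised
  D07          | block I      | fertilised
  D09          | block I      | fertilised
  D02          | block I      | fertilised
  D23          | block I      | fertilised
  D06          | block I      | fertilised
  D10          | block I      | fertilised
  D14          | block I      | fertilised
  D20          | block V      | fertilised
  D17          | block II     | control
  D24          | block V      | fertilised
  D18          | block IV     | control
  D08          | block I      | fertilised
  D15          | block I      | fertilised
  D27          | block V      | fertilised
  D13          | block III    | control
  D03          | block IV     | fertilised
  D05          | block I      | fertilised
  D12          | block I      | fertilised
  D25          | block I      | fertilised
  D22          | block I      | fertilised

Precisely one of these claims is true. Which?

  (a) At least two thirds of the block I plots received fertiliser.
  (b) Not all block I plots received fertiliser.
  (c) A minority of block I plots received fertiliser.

|A| = 20, |A ∩ B| = 20, |A ∖ B| = 0.
(a) requires |A ∩ B| / |A| ≥ 2/3: true.
(b) requires A ⊄ B (|A ∖ B| ≥ 1): false.
(c) requires |A ∩ B| < |A ∖ B|: false.

(a)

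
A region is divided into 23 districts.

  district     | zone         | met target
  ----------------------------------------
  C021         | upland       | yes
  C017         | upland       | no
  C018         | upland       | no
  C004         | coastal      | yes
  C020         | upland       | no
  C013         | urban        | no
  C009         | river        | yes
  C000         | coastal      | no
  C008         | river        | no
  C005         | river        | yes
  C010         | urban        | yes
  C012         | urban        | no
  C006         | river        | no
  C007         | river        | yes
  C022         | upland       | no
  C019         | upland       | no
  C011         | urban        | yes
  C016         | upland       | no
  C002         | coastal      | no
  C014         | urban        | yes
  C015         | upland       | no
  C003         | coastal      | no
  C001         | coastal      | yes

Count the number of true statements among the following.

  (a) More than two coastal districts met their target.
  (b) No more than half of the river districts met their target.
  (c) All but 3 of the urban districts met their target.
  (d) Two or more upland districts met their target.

0

(a) coastal: |A| = 5, |A ∩ B| = 2; needs |A ∩ B| > 2 — false.
(b) river: |A| = 5, |A ∩ B| = 3; needs |A ∩ B| ≤ |A ∖ B| — false.
(c) urban: |A| = 5, |A ∩ B| = 3; needs |A ∖ B| = 3 — false.
(d) upland: |A| = 8, |A ∩ B| = 1; needs |A ∩ B| ≥ 2 — false.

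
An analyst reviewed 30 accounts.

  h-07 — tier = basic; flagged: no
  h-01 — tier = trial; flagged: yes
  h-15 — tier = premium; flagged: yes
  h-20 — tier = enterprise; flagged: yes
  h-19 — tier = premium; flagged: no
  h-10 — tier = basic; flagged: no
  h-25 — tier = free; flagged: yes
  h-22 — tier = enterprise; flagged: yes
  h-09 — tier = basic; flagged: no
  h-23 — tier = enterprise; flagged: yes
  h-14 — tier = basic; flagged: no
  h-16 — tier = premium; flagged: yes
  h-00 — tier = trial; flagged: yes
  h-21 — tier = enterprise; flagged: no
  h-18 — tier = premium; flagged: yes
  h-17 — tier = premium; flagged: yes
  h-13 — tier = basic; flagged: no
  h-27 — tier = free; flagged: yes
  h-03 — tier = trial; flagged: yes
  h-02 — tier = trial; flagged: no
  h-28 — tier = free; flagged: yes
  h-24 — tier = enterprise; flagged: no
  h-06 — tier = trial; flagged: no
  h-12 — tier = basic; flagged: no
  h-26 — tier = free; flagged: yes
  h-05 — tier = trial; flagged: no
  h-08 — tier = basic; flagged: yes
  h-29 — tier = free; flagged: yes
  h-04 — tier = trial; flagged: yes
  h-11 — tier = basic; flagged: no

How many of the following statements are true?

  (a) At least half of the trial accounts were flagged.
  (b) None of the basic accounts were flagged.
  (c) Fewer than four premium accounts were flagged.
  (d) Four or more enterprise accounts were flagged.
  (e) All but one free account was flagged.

(a) trial: |A| = 7, |A ∩ B| = 4; needs |A ∩ B| ≥ |A ∖ B| — true.
(b) basic: |A| = 8, |A ∩ B| = 1; needs A ∩ B = ∅ (|A ∩ B| = 0) — false.
(c) premium: |A| = 5, |A ∩ B| = 4; needs |A ∩ B| < 4 — false.
(d) enterprise: |A| = 5, |A ∩ B| = 3; needs |A ∩ B| ≥ 4 — false.
(e) free: |A| = 5, |A ∩ B| = 5; needs |A ∖ B| = 1 — false.

1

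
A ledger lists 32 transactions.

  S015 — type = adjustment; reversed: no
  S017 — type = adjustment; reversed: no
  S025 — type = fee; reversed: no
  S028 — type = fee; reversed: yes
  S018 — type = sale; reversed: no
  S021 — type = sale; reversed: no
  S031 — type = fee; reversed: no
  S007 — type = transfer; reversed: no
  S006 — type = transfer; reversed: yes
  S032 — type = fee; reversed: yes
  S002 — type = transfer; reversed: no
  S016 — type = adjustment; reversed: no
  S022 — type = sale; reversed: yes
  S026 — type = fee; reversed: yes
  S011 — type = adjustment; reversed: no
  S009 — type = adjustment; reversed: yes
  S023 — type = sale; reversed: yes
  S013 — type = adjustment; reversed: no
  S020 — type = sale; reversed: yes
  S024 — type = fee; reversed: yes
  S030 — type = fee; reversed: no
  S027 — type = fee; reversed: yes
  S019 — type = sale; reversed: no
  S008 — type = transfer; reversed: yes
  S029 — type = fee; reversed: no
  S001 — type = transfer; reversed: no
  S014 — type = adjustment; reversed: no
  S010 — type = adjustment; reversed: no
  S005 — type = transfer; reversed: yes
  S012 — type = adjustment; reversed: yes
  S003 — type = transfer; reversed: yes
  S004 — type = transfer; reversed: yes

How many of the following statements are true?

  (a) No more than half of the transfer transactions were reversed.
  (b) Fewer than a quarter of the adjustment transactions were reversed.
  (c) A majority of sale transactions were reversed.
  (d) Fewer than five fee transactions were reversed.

(a) transfer: |A| = 8, |A ∩ B| = 5; needs |A ∩ B| ≤ |A ∖ B| — false.
(b) adjustment: |A| = 9, |A ∩ B| = 2; needs |A ∩ B| / |A| < 1/4 — true.
(c) sale: |A| = 6, |A ∩ B| = 3; needs |A ∩ B| > |A ∖ B| — false.
(d) fee: |A| = 9, |A ∩ B| = 5; needs |A ∩ B| < 5 — false.

1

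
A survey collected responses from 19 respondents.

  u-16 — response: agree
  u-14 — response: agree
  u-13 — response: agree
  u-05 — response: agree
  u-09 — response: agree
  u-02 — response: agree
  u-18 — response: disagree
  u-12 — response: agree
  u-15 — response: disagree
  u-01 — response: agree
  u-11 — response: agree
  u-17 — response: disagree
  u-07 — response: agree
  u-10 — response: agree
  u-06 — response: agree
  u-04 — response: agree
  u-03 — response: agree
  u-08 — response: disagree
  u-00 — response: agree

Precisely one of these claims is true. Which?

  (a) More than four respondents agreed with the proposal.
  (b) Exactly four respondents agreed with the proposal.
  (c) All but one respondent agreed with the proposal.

(a)

|A| = 19, |A ∩ B| = 15, |A ∖ B| = 4.
(a) requires |A ∩ B| > 4: true.
(b) requires |A ∩ B| = 4: false.
(c) requires |A ∖ B| = 1: false.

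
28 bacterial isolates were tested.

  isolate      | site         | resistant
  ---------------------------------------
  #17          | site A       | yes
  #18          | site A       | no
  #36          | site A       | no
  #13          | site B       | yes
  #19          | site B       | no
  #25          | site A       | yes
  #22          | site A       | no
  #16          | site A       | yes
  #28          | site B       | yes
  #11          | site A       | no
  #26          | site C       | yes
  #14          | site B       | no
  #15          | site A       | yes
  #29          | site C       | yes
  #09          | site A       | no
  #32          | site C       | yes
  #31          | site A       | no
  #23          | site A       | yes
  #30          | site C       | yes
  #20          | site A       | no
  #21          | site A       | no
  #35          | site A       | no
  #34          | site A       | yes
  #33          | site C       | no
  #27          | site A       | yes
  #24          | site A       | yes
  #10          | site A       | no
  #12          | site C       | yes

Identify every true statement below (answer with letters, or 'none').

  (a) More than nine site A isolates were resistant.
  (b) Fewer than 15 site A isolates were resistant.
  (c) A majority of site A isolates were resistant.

|A| = 18, |A ∩ B| = 8, |A ∖ B| = 10.
(a) |A ∩ B| > 9: fails.
(b) |A ∩ B| < 15: holds.
(c) |A ∩ B| > |A ∖ B|: fails.

(b)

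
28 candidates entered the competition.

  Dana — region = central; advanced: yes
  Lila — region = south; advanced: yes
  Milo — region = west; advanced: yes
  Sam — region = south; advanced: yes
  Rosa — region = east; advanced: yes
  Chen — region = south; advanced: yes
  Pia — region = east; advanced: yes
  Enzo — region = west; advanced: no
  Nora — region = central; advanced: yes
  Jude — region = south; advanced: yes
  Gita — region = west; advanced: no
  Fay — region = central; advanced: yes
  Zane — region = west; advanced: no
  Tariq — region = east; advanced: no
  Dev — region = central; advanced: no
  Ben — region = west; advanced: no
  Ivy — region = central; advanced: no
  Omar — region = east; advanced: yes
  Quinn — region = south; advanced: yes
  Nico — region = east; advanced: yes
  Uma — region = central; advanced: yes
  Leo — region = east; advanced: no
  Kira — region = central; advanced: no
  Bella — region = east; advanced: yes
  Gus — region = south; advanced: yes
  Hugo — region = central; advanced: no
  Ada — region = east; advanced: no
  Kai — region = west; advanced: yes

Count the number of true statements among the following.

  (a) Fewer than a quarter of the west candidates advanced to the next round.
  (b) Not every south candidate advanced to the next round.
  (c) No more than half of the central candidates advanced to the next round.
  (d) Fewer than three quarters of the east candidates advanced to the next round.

2

(a) west: |A| = 6, |A ∩ B| = 2; needs |A ∩ B| / |A| < 1/4 — false.
(b) south: |A| = 6, |A ∩ B| = 6; needs A ⊄ B (|A ∖ B| ≥ 1) — false.
(c) central: |A| = 8, |A ∩ B| = 4; needs |A ∩ B| ≤ |A ∖ B| — true.
(d) east: |A| = 8, |A ∩ B| = 5; needs |A ∩ B| / |A| < 3/4 — true.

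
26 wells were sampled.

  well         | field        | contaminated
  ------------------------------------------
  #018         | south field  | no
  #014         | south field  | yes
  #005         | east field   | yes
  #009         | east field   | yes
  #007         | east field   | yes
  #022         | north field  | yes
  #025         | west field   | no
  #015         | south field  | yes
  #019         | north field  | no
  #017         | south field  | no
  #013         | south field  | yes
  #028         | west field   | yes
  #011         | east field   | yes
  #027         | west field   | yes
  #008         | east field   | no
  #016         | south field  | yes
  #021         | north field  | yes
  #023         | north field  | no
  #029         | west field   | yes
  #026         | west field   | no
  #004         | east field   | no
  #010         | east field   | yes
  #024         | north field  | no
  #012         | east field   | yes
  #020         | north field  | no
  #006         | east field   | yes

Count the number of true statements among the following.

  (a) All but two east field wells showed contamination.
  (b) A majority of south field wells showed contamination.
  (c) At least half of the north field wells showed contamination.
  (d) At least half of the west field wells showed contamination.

3

(a) east field: |A| = 9, |A ∩ B| = 7; needs |A ∖ B| = 2 — true.
(b) south field: |A| = 6, |A ∩ B| = 4; needs |A ∩ B| > |A ∖ B| — true.
(c) north field: |A| = 6, |A ∩ B| = 2; needs |A ∩ B| ≥ |A ∖ B| — false.
(d) west field: |A| = 5, |A ∩ B| = 3; needs |A ∩ B| ≥ |A ∖ B| — true.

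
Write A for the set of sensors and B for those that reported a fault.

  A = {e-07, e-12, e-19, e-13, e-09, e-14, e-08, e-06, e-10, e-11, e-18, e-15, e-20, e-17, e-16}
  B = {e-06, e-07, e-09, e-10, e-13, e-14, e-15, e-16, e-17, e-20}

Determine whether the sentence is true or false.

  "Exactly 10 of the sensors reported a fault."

True

'Exactly 10 of the sensors reported a fault' holds iff |A ∩ B| = 10.
|A| = 15, |A ∩ B| = 10, |A ∖ B| = 5.
|A ∩ B| = 10, so the statement is true.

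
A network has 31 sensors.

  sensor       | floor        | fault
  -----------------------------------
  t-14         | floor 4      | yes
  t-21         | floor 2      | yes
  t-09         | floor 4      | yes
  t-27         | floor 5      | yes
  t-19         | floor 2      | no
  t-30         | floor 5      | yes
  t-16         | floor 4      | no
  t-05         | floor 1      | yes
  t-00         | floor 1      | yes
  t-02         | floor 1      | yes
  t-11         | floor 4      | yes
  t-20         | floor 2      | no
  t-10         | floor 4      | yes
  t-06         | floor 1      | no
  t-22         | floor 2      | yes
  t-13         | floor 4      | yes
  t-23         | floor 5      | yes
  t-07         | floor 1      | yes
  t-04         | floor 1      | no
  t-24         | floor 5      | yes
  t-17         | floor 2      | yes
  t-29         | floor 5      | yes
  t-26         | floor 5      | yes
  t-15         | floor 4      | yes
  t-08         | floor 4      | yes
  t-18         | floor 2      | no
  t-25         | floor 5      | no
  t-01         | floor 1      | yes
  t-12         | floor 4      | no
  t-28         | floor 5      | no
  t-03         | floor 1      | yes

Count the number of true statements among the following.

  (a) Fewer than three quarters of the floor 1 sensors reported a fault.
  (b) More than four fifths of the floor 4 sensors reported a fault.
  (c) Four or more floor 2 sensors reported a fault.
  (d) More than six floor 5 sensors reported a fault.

(a) floor 1: |A| = 8, |A ∩ B| = 6; needs |A ∩ B| / |A| < 3/4 — false.
(b) floor 4: |A| = 9, |A ∩ B| = 7; needs |A ∩ B| / |A| > 4/5 — false.
(c) floor 2: |A| = 6, |A ∩ B| = 3; needs |A ∩ B| ≥ 4 — false.
(d) floor 5: |A| = 8, |A ∩ B| = 6; needs |A ∩ B| > 6 — false.

0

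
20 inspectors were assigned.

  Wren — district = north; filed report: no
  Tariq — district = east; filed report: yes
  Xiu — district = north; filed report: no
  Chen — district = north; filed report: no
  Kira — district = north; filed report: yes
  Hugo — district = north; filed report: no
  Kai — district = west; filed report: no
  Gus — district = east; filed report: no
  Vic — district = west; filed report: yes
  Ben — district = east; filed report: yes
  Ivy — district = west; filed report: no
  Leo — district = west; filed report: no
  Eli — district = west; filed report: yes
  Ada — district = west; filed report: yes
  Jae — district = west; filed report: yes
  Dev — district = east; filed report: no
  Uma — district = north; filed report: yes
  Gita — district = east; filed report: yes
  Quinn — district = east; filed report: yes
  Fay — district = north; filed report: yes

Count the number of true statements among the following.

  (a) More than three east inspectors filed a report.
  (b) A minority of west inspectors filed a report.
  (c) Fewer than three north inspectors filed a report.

(a) east: |A| = 6, |A ∩ B| = 4; needs |A ∩ B| > 3 — true.
(b) west: |A| = 7, |A ∩ B| = 4; needs |A ∩ B| < |A ∖ B| — false.
(c) north: |A| = 7, |A ∩ B| = 3; needs |A ∩ B| < 3 — false.

1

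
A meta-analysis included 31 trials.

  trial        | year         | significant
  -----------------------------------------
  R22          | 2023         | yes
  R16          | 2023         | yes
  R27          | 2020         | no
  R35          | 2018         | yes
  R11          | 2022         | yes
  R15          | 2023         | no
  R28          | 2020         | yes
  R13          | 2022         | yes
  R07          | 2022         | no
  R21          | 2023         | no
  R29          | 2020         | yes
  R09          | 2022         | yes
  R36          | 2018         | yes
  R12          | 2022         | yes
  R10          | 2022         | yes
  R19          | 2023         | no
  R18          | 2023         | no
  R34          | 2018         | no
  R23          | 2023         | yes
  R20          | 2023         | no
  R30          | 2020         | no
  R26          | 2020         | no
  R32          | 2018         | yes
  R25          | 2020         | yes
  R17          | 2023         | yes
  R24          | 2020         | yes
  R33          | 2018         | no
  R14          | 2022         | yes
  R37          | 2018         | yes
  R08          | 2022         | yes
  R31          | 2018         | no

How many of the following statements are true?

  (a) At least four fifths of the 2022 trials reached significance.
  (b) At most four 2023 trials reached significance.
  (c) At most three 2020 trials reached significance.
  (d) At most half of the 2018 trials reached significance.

(a) 2022: |A| = 8, |A ∩ B| = 7; needs |A ∩ B| / |A| ≥ 4/5 — true.
(b) 2023: |A| = 9, |A ∩ B| = 4; needs |A ∩ B| ≤ 4 — true.
(c) 2020: |A| = 7, |A ∩ B| = 4; needs |A ∩ B| ≤ 3 — false.
(d) 2018: |A| = 7, |A ∩ B| = 4; needs |A ∩ B| ≤ |A ∖ B| — false.

2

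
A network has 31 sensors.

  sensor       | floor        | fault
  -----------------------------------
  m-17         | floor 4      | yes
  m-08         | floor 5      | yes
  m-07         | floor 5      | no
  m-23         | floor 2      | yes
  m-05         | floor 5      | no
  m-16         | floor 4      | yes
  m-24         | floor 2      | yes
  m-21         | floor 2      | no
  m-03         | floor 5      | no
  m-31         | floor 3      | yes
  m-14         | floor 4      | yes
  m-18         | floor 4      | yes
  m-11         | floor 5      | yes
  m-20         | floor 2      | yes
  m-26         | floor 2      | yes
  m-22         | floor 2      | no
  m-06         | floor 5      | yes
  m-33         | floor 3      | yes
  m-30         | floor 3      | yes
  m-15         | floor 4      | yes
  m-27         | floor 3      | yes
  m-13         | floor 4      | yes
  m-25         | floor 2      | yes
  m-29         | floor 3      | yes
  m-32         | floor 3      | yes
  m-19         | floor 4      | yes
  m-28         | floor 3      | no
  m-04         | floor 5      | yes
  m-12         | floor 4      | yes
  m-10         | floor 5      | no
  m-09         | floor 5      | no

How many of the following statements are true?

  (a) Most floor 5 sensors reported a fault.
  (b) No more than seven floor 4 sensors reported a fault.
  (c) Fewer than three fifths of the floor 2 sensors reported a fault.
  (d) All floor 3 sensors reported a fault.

0

(a) floor 5: |A| = 9, |A ∩ B| = 4; needs |A ∩ B| > |A ∖ B| — false.
(b) floor 4: |A| = 8, |A ∩ B| = 8; needs |A ∩ B| ≤ 7 — false.
(c) floor 2: |A| = 7, |A ∩ B| = 5; needs |A ∩ B| / |A| < 3/5 — false.
(d) floor 3: |A| = 7, |A ∩ B| = 6; needs A ⊆ B, i.e. every element of A is in B (|A ∖ B| = 0) — false.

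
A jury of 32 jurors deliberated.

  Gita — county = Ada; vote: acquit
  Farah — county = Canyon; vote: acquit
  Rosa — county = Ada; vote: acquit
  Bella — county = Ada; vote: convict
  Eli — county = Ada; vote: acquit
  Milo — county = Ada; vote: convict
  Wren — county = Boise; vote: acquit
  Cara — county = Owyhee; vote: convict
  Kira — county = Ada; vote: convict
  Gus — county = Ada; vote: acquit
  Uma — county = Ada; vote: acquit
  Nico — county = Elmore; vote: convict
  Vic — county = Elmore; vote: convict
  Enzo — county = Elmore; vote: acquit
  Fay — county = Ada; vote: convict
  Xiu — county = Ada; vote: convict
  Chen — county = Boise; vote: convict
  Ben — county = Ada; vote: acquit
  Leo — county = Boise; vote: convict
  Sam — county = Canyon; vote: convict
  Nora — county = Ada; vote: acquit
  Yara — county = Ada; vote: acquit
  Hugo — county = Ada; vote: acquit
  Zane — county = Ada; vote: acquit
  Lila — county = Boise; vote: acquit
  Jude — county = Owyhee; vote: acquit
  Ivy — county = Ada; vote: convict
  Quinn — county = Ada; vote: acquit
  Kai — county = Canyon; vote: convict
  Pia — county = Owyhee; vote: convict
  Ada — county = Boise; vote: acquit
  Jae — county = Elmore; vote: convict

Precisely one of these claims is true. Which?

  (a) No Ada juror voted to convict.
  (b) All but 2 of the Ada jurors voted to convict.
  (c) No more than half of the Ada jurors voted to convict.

|A| = 17, |A ∩ B| = 6, |A ∖ B| = 11.
(a) requires A ∩ B = ∅ (|A ∩ B| = 0): false.
(b) requires |A ∖ B| = 2: false.
(c) requires |A ∩ B| ≤ |A ∖ B|: true.

(c)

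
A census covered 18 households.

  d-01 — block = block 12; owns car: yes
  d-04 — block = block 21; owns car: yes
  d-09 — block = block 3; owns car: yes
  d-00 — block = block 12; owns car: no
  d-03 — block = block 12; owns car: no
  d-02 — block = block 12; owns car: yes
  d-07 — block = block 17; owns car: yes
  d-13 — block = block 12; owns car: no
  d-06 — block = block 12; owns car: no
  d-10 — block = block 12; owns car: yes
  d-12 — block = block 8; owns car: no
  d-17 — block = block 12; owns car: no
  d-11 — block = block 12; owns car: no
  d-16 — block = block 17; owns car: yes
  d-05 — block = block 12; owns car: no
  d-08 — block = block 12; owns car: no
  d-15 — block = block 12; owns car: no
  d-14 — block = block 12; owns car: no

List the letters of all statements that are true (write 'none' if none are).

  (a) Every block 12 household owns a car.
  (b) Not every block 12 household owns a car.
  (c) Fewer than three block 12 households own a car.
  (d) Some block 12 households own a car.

(b), (d)

|A| = 13, |A ∩ B| = 3, |A ∖ B| = 10.
(a) A ⊆ B, i.e. every element of A is in B (|A ∖ B| = 0): fails.
(b) A ⊄ B (|A ∖ B| ≥ 1): holds.
(c) |A ∩ B| < 3: fails.
(d) A ∩ B ≠ ∅ (|A ∩ B| ≥ 1): holds.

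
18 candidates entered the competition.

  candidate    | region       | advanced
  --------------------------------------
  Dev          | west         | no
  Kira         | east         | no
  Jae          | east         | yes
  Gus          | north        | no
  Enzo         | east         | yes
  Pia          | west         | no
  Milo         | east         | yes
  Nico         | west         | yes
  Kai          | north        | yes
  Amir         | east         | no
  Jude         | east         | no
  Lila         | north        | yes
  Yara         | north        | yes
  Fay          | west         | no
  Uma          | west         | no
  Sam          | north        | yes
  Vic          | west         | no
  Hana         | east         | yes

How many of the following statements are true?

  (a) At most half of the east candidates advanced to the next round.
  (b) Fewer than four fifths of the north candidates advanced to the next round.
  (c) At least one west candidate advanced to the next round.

(a) east: |A| = 7, |A ∩ B| = 4; needs |A ∩ B| ≤ |A ∖ B| — false.
(b) north: |A| = 5, |A ∩ B| = 4; needs |A ∩ B| / |A| < 4/5 — false.
(c) west: |A| = 6, |A ∩ B| = 1; needs A ∩ B ≠ ∅ (|A ∩ B| ≥ 1) — true.

1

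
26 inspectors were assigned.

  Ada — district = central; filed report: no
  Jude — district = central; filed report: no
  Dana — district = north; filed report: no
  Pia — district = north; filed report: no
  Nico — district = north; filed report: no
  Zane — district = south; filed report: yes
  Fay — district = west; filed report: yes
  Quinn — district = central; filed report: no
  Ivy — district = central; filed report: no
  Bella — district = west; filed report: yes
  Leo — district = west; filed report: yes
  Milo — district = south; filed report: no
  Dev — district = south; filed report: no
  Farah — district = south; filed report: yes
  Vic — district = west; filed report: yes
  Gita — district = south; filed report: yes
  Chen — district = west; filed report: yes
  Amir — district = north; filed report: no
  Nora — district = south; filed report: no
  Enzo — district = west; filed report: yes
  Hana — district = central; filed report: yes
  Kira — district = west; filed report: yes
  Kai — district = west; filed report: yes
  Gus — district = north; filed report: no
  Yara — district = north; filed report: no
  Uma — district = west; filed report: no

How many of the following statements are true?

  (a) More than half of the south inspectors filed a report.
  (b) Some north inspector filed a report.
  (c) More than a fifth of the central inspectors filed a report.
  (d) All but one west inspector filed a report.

(a) south: |A| = 6, |A ∩ B| = 3; needs |A ∩ B| > |A ∖ B| — false.
(b) north: |A| = 6, |A ∩ B| = 0; needs A ∩ B ≠ ∅ (|A ∩ B| ≥ 1) — false.
(c) central: |A| = 5, |A ∩ B| = 1; needs |A ∩ B| / |A| > 1/5 — false.
(d) west: |A| = 9, |A ∩ B| = 8; needs |A ∖ B| = 1 — true.

1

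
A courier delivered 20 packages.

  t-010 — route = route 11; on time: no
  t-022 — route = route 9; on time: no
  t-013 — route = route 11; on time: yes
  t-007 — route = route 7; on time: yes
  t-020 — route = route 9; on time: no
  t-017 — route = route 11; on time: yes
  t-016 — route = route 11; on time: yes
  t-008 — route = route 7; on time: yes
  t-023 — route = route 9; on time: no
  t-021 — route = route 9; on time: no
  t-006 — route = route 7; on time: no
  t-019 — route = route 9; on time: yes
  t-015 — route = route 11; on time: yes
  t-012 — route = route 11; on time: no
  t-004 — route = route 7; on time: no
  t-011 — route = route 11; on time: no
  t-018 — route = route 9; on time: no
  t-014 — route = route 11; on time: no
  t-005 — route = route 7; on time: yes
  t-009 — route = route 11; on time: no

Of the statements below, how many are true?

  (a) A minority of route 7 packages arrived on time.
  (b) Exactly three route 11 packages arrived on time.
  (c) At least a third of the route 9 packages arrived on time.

(a) route 7: |A| = 5, |A ∩ B| = 3; needs |A ∩ B| < |A ∖ B| — false.
(b) route 11: |A| = 9, |A ∩ B| = 4; needs |A ∩ B| = 3 — false.
(c) route 9: |A| = 6, |A ∩ B| = 1; needs |A ∩ B| / |A| ≥ 1/3 — false.

0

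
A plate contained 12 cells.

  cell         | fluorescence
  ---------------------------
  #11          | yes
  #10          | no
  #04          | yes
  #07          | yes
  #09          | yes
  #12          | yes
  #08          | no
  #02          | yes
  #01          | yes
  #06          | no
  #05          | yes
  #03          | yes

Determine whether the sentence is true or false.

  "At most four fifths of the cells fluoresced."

The determiner here denotes the relation: |A ∩ B| / |A| ≤ 4/5.
A (the restrictor) = {#11, #10, #04, #07, #09, #12, #08, #02, #01, #06, #05, #03}, |A| = 12.
A ∩ B = {#11, #04, #07, #09, #12, #02, #01, #05, #03}, so |A ∩ B| = 9.
A ∖ B = {#10, #08, #06}, so |A ∖ B| = 3.
|A ∩ B|/|A| = 9/12, so the statement is true.

True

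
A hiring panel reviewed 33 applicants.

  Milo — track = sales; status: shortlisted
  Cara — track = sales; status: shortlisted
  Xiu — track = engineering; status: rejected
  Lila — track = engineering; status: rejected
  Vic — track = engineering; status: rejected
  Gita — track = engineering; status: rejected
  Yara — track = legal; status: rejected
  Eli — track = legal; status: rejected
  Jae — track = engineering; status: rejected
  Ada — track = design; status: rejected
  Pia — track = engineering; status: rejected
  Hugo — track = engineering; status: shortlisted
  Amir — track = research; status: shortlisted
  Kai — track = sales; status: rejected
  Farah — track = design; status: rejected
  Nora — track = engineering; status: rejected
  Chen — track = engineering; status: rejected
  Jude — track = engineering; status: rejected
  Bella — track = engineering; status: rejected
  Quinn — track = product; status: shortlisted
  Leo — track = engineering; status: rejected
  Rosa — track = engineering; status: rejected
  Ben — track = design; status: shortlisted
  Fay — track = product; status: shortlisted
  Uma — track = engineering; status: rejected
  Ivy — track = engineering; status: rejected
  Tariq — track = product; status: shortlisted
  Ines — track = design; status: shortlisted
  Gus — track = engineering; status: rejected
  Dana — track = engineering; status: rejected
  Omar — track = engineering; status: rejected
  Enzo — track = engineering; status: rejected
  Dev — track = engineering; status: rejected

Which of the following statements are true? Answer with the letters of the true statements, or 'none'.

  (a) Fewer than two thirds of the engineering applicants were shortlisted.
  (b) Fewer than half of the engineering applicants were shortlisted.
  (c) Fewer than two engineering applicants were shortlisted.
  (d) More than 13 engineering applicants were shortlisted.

(a), (b), (c)

|A| = 20, |A ∩ B| = 1, |A ∖ B| = 19.
(a) |A ∩ B| / |A| < 2/3: holds.
(b) |A ∩ B| < |A ∖ B|: holds.
(c) |A ∩ B| < 2: holds.
(d) |A ∩ B| > 13: fails.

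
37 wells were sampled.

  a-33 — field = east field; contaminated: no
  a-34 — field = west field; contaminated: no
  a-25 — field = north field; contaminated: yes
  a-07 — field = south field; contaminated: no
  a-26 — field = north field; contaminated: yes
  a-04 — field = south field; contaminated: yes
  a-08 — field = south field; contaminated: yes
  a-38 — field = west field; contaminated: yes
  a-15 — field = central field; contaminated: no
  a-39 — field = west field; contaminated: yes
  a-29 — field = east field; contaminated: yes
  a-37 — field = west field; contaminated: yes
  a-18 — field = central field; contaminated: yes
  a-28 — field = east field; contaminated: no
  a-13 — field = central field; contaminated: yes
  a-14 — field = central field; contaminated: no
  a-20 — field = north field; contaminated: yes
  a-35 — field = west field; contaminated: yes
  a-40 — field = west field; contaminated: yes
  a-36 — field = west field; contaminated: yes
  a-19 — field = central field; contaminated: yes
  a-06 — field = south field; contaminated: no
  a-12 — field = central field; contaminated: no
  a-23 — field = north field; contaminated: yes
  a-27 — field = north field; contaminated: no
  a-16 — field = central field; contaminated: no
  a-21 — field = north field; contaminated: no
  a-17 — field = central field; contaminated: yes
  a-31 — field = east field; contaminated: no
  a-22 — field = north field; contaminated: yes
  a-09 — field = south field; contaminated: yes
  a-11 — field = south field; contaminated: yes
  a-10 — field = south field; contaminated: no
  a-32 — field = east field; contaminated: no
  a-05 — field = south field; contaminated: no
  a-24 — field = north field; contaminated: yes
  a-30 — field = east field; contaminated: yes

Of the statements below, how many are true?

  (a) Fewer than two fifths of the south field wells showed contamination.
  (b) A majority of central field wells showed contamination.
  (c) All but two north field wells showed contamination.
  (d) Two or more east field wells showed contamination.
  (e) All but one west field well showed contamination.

3

(a) south field: |A| = 8, |A ∩ B| = 4; needs |A ∩ B| / |A| < 2/5 — false.
(b) central field: |A| = 8, |A ∩ B| = 4; needs |A ∩ B| > |A ∖ B| — false.
(c) north field: |A| = 8, |A ∩ B| = 6; needs |A ∖ B| = 2 — true.
(d) east field: |A| = 6, |A ∩ B| = 2; needs |A ∩ B| ≥ 2 — true.
(e) west field: |A| = 7, |A ∩ B| = 6; needs |A ∖ B| = 1 — true.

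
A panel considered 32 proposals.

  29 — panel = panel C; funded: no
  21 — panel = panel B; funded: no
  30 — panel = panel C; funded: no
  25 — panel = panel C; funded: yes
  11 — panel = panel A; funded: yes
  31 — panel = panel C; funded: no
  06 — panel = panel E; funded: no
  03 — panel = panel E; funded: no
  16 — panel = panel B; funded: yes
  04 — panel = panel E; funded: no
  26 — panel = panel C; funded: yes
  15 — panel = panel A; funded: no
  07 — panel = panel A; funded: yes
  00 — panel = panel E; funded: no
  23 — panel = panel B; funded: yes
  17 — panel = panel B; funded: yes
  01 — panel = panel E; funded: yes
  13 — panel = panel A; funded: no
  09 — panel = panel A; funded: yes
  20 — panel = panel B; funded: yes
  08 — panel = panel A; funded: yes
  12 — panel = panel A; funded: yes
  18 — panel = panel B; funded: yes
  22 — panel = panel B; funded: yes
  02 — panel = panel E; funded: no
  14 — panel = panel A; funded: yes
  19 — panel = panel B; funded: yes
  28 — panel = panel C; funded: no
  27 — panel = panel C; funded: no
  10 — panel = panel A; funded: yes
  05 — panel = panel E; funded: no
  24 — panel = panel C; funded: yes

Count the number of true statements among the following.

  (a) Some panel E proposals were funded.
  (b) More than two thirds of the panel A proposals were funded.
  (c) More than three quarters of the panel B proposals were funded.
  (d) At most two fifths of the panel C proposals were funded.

4

(a) panel E: |A| = 7, |A ∩ B| = 1; needs A ∩ B ≠ ∅ (|A ∩ B| ≥ 1) — true.
(b) panel A: |A| = 9, |A ∩ B| = 7; needs |A ∩ B| / |A| > 2/3 — true.
(c) panel B: |A| = 8, |A ∩ B| = 7; needs |A ∩ B| / |A| > 3/4 — true.
(d) panel C: |A| = 8, |A ∩ B| = 3; needs |A ∩ B| / |A| ≤ 2/5 — true.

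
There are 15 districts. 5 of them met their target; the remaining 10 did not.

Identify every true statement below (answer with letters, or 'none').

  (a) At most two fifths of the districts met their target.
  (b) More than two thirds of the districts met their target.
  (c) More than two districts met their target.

|A| = 15, |A ∩ B| = 5, |A ∖ B| = 10.
(a) |A ∩ B| / |A| ≤ 2/5: holds.
(b) |A ∩ B| / |A| > 2/3: fails.
(c) |A ∩ B| > 2: holds.

(a), (c)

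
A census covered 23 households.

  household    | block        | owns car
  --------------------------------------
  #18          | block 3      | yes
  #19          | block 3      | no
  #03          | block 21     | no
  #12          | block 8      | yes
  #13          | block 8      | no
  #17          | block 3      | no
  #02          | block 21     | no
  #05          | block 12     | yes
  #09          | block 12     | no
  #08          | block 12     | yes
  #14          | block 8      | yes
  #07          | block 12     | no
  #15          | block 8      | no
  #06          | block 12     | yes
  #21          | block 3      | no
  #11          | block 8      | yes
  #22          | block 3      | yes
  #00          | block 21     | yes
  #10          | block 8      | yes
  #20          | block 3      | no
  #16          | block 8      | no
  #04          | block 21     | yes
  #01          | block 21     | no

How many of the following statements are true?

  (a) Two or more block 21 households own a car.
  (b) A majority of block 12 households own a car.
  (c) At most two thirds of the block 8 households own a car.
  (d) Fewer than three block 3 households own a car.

(a) block 21: |A| = 5, |A ∩ B| = 2; needs |A ∩ B| ≥ 2 — true.
(b) block 12: |A| = 5, |A ∩ B| = 3; needs |A ∩ B| > |A ∖ B| — true.
(c) block 8: |A| = 7, |A ∩ B| = 4; needs |A ∩ B| / |A| ≤ 2/3 — true.
(d) block 3: |A| = 6, |A ∩ B| = 2; needs |A ∩ B| < 3 — true.

4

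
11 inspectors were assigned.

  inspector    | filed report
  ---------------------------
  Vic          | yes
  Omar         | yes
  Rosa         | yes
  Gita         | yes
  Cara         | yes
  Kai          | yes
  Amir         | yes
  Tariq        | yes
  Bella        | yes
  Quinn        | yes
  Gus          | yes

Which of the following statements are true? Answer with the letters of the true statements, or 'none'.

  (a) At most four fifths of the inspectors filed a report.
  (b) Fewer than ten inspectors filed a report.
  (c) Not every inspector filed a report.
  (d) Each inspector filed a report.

|A| = 11, |A ∩ B| = 11, |A ∖ B| = 0.
(a) |A ∩ B| / |A| ≤ 4/5: fails.
(b) |A ∩ B| < 10: fails.
(c) A ⊄ B (|A ∖ B| ≥ 1): fails.
(d) A ⊆ B, i.e. every element of A is in B (|A ∖ B| = 0): holds.

(d)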